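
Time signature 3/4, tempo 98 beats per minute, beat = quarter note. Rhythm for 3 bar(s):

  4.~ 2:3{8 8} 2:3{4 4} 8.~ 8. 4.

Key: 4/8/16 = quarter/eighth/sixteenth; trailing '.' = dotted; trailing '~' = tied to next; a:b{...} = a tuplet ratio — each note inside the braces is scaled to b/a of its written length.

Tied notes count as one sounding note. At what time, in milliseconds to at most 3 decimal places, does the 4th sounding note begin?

1. 0.0ms @ 0 + 1377.551ms (9/4)
2. 1377.551ms @ 9/4 + 459.184ms (3/4)
3. 1836.735ms @ 3 + 918.367ms (3/2)
4. 2755.102ms @ 9/2 + 918.367ms (3/2)
5. 3673.469ms @ 6 + 918.367ms (3/2)
6. 4591.837ms @ 15/2 + 918.367ms (3/2)

note 4 onset = 9/2b = 2755.102ms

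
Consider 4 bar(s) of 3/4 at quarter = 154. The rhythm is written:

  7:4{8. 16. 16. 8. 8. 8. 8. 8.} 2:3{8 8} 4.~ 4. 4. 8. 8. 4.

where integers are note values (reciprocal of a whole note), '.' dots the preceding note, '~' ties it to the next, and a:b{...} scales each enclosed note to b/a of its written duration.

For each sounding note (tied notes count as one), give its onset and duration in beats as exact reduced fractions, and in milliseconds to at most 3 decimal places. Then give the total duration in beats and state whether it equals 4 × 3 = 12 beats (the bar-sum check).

1) 0.0ms=0b +166.976ms=3/7b
2) 166.976ms=3/7b +83.488ms=3/14b
3) 250.464ms=9/14b +83.488ms=3/14b
4) 333.952ms=6/7b +166.976ms=3/7b
5) 500.928ms=9/7b +166.976ms=3/7b
6) 667.904ms=12/7b +166.976ms=3/7b
7) 834.879ms=15/7b +166.976ms=3/7b
8) 1001.855ms=18/7b +166.976ms=3/7b
9) 1168.831ms=3b +292.208ms=3/4b
10) 1461.039ms=15/4b +292.208ms=3/4b
11) 1753.247ms=9/2b +1168.831ms=3b
12) 2922.078ms=15/2b +584.416ms=3/2b
13) 3506.494ms=9b +292.208ms=3/4b
14) 3798.701ms=39/4b +292.208ms=3/4b
15) 4090.909ms=21/2b +584.416ms=3/2b
Σ=12b of 12 (154bpm 3/4) — PASS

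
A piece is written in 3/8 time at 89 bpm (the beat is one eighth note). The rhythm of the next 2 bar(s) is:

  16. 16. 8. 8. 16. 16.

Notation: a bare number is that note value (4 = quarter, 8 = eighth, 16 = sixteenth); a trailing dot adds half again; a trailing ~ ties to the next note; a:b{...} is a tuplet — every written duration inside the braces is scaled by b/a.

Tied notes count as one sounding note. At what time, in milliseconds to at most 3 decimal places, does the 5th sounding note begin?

1. 0.0ms @ 0 + 505.618ms (3/4)
2. 505.618ms @ 3/4 + 505.618ms (3/4)
3. 1011.236ms @ 3/2 + 1011.236ms (3/2)
4. 2022.472ms @ 3 + 1011.236ms (3/2)
5. 3033.708ms @ 9/2 + 505.618ms (3/4)
6. 3539.326ms @ 21/4 + 505.618ms (3/4)

note 5 onset = 9/2b = 3033.708ms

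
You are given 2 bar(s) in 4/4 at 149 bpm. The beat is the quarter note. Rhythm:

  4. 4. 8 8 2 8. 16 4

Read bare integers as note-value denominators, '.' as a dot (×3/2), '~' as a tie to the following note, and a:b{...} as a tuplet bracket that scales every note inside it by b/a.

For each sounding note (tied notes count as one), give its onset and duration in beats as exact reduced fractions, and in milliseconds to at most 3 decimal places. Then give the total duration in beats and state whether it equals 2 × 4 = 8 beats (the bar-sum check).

1) 0.0ms=0b +604.027ms=3/2b
2) 604.027ms=3/2b +604.027ms=3/2b
3) 1208.054ms=3b +201.342ms=1/2b
4) 1409.396ms=7/2b +201.342ms=1/2b
5) 1610.738ms=4b +805.369ms=2b
6) 2416.107ms=6b +302.013ms=3/4b
7) 2718.121ms=27/4b +100.671ms=1/4b
8) 2818.792ms=7b +402.685ms=1b
Σ=8b of 8 (149bpm 4/4) — PASS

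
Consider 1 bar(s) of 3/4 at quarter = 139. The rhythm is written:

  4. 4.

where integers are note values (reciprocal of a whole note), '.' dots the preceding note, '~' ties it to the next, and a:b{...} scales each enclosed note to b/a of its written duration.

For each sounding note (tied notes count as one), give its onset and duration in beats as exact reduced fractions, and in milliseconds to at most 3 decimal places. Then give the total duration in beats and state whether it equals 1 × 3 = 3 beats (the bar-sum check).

1) 0.0ms=0b +647.482ms=3/2b
2) 647.482ms=3/2b +647.482ms=3/2b
Σ=3b of 3 (139bpm 3/4) — PASS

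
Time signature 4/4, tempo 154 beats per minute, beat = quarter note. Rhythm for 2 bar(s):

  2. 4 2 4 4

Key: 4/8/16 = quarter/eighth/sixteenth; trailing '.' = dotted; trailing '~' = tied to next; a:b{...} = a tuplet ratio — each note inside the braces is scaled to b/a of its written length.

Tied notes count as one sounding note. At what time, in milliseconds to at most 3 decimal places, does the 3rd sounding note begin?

1. 0.0ms @ 0 + 1168.831ms (3)
2. 1168.831ms @ 3 + 389.61ms (1)
3. 1558.442ms @ 4 + 779.221ms (2)
4. 2337.662ms @ 6 + 389.61ms (1)
5. 2727.273ms @ 7 + 389.61ms (1)

note 3 onset = 4b = 1558.442ms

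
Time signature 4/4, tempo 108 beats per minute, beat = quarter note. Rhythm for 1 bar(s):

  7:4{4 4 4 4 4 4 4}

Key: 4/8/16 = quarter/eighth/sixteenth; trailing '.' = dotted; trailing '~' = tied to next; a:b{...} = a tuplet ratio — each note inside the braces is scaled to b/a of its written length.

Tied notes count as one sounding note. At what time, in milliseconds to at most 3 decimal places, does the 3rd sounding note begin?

note 3 onset = 8/7b = 634.921ms

1. 0.0ms @ 0 + 317.46ms (4/7)
2. 317.46ms @ 4/7 + 317.46ms (4/7)
3. 634.921ms @ 8/7 + 317.46ms (4/7)
4. 952.381ms @ 12/7 + 317.46ms (4/7)
5. 1269.841ms @ 16/7 + 317.46ms (4/7)
6. 1587.302ms @ 20/7 + 317.46ms (4/7)
7. 1904.762ms @ 24/7 + 317.46ms (4/7)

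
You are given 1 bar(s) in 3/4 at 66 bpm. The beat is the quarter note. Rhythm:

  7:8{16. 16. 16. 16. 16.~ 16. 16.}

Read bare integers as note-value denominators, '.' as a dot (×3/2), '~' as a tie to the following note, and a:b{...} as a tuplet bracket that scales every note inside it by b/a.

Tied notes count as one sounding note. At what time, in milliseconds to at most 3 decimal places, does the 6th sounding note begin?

note 6 onset = 18/7b = 2337.662ms

1. 0.0ms @ 0 + 389.61ms (3/7)
2. 389.61ms @ 3/7 + 389.61ms (3/7)
3. 779.221ms @ 6/7 + 389.61ms (3/7)
4. 1168.831ms @ 9/7 + 389.61ms (3/7)
5. 1558.442ms @ 12/7 + 779.221ms (6/7)
6. 2337.662ms @ 18/7 + 389.61ms (3/7)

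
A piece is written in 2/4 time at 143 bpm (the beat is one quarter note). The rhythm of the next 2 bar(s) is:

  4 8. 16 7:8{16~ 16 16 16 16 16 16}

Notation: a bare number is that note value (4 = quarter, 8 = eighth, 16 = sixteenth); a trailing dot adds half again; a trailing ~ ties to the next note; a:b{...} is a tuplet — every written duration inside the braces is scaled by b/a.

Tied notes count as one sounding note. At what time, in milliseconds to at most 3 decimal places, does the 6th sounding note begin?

1. 0.0ms @ 0 + 419.58ms (1)
2. 419.58ms @ 1 + 314.685ms (3/4)
3. 734.266ms @ 7/4 + 104.895ms (1/4)
4. 839.161ms @ 2 + 239.76ms (4/7)
5. 1078.921ms @ 18/7 + 119.88ms (2/7)
6. 1198.801ms @ 20/7 + 119.88ms (2/7)
7. 1318.681ms @ 22/7 + 119.88ms (2/7)
8. 1438.561ms @ 24/7 + 119.88ms (2/7)
9. 1558.442ms @ 26/7 + 119.88ms (2/7)

note 6 onset = 20/7b = 1198.801ms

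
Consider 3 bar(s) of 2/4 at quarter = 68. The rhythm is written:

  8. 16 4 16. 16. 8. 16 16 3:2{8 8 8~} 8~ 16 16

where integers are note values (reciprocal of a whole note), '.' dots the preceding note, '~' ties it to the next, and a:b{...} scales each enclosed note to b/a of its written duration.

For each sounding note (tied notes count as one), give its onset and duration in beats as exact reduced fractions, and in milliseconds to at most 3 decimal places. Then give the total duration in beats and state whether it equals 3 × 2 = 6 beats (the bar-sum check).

1) 0.0ms=0b +661.765ms=3/4b
2) 661.765ms=3/4b +220.588ms=1/4b
3) 882.353ms=1b +882.353ms=1b
4) 1764.706ms=2b +330.882ms=3/8b
5) 2095.588ms=19/8b +330.882ms=3/8b
6) 2426.471ms=11/4b +661.765ms=3/4b
7) 3088.235ms=7/2b +220.588ms=1/4b
8) 3308.824ms=15/4b +220.588ms=1/4b
9) 3529.412ms=4b +294.118ms=1/3b
10) 3823.529ms=13/3b +294.118ms=1/3b
11) 4117.647ms=14/3b +955.882ms=13/12b
12) 5073.529ms=23/4b +220.588ms=1/4b
Σ=6b of 6 (68bpm 2/4) — PASS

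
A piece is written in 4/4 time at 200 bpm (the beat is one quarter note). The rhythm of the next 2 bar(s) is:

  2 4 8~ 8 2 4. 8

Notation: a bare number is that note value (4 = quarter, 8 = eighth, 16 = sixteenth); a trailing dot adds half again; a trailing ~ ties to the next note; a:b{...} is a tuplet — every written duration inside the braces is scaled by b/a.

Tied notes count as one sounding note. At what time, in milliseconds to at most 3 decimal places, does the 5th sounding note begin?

1. 0.0ms @ 0 + 600.0ms (2)
2. 600.0ms @ 2 + 300.0ms (1)
3. 900.0ms @ 3 + 300.0ms (1)
4. 1200.0ms @ 4 + 600.0ms (2)
5. 1800.0ms @ 6 + 450.0ms (3/2)
6. 2250.0ms @ 15/2 + 150.0ms (1/2)

note 5 onset = 6b = 1800.0ms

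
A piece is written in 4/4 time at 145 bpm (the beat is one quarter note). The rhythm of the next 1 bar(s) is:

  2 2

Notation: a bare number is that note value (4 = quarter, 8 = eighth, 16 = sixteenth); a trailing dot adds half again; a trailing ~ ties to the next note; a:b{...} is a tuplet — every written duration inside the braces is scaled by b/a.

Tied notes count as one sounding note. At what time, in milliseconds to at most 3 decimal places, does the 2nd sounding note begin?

note 2 onset = 2b = 827.586ms

1. 0.0ms @ 0 + 827.586ms (2)
2. 827.586ms @ 2 + 827.586ms (2)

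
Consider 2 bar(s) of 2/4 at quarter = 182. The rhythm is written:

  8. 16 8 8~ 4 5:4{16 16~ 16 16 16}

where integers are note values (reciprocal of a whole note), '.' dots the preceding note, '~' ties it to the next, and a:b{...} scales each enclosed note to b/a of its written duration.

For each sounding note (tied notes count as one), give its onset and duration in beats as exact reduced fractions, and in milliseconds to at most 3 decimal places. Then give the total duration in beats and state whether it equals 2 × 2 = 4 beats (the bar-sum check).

1) 0.0ms=0b +247.253ms=3/4b
2) 247.253ms=3/4b +82.418ms=1/4b
3) 329.67ms=1b +164.835ms=1/2b
4) 494.505ms=3/2b +494.505ms=3/2b
5) 989.011ms=3b +65.934ms=1/5b
6) 1054.945ms=16/5b +131.868ms=2/5b
7) 1186.813ms=18/5b +65.934ms=1/5b
8) 1252.747ms=19/5b +65.934ms=1/5b
Σ=4b of 4 (182bpm 2/4) — PASS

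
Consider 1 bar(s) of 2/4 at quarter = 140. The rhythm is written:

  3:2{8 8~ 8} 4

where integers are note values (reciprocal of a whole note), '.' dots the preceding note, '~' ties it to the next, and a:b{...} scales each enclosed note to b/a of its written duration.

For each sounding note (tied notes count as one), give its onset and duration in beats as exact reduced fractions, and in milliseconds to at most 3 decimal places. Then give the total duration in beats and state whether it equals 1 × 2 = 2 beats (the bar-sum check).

1) 0.0ms=0b +142.857ms=1/3b
2) 142.857ms=1/3b +285.714ms=2/3b
3) 428.571ms=1b +428.571ms=1b
Σ=2b of 2 (140bpm 2/4) — PASS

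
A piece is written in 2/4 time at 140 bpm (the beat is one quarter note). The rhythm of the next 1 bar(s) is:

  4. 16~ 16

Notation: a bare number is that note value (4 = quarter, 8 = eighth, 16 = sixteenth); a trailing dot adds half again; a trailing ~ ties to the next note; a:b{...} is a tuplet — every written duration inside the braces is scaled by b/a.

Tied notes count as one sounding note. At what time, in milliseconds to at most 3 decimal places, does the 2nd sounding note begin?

1. 0.0ms @ 0 + 642.857ms (3/2)
2. 642.857ms @ 3/2 + 214.286ms (1/2)

note 2 onset = 3/2b = 642.857ms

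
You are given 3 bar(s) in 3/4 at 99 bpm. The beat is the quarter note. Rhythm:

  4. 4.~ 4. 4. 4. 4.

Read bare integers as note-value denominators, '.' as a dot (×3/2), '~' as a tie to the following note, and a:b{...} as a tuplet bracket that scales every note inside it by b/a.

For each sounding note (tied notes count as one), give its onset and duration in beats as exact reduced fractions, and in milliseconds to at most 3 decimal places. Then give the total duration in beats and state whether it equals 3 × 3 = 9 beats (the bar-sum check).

1) 0.0ms=0b +909.091ms=3/2b
2) 909.091ms=3/2b +1818.182ms=3b
3) 2727.273ms=9/2b +909.091ms=3/2b
4) 3636.364ms=6b +909.091ms=3/2b
5) 4545.455ms=15/2b +909.091ms=3/2b
Σ=9b of 9 (99bpm 3/4) — PASS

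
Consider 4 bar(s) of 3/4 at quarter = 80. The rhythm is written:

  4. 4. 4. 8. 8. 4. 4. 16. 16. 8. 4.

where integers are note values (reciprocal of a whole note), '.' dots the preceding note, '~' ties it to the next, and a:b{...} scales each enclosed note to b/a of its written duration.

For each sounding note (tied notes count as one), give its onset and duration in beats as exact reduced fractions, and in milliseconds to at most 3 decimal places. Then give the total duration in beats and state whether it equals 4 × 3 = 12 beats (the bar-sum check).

1) 0.0ms=0b +1125.0ms=3/2b
2) 1125.0ms=3/2b +1125.0ms=3/2b
3) 2250.0ms=3b +1125.0ms=3/2b
4) 3375.0ms=9/2b +562.5ms=3/4b
5) 3937.5ms=21/4b +562.5ms=3/4b
6) 4500.0ms=6b +1125.0ms=3/2b
7) 5625.0ms=15/2b +1125.0ms=3/2b
8) 6750.0ms=9b +281.25ms=3/8b
9) 7031.25ms=75/8b +281.25ms=3/8b
10) 7312.5ms=39/4b +562.5ms=3/4b
11) 7875.0ms=21/2b +1125.0ms=3/2b
Σ=12b of 12 (80bpm 3/4) — PASS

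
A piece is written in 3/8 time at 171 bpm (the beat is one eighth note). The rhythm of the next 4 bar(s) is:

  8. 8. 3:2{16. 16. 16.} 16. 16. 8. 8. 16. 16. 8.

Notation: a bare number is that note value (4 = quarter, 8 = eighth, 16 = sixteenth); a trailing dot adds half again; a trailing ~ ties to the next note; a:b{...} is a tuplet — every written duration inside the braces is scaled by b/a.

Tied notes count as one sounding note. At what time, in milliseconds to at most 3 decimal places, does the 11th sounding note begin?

1. 0.0ms @ 0 + 526.316ms (3/2)
2. 526.316ms @ 3/2 + 526.316ms (3/2)
3. 1052.632ms @ 3 + 175.439ms (1/2)
4. 1228.07ms @ 7/2 + 175.439ms (1/2)
5. 1403.509ms @ 4 + 175.439ms (1/2)
6. 1578.947ms @ 9/2 + 263.158ms (3/4)
7. 1842.105ms @ 21/4 + 263.158ms (3/4)
8. 2105.263ms @ 6 + 526.316ms (3/2)
9. 2631.579ms @ 15/2 + 526.316ms (3/2)
10. 3157.895ms @ 9 + 263.158ms (3/4)
11. 3421.053ms @ 39/4 + 263.158ms (3/4)
12. 3684.211ms @ 21/2 + 526.316ms (3/2)

note 11 onset = 39/4b = 3421.053ms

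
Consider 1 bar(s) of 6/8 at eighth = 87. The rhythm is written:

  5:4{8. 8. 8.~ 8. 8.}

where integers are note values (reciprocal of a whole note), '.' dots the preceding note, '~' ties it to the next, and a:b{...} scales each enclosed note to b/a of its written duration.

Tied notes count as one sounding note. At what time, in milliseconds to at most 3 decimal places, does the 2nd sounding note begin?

1. 0.0ms @ 0 + 827.586ms (6/5)
2. 827.586ms @ 6/5 + 827.586ms (6/5)
3. 1655.172ms @ 12/5 + 1655.172ms (12/5)
4. 3310.345ms @ 24/5 + 827.586ms (6/5)

note 2 onset = 6/5b = 827.586ms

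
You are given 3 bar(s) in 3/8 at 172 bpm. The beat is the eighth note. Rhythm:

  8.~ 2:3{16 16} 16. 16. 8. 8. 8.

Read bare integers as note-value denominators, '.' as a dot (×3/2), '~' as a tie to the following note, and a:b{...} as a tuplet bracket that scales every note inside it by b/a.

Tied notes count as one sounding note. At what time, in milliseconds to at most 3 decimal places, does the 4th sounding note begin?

note 4 onset = 15/4b = 1308.14ms

1. 0.0ms @ 0 + 784.884ms (9/4)
2. 784.884ms @ 9/4 + 261.628ms (3/4)
3. 1046.512ms @ 3 + 261.628ms (3/4)
4. 1308.14ms @ 15/4 + 261.628ms (3/4)
5. 1569.767ms @ 9/2 + 523.256ms (3/2)
6. 2093.023ms @ 6 + 523.256ms (3/2)
7. 2616.279ms @ 15/2 + 523.256ms (3/2)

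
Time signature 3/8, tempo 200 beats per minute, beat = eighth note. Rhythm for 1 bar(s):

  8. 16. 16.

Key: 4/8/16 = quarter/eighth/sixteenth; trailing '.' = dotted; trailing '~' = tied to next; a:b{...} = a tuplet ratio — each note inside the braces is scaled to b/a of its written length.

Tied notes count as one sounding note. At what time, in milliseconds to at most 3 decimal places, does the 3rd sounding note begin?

note 3 onset = 9/4b = 675.0ms

1. 0.0ms @ 0 + 450.0ms (3/2)
2. 450.0ms @ 3/2 + 225.0ms (3/4)
3. 675.0ms @ 9/4 + 225.0ms (3/4)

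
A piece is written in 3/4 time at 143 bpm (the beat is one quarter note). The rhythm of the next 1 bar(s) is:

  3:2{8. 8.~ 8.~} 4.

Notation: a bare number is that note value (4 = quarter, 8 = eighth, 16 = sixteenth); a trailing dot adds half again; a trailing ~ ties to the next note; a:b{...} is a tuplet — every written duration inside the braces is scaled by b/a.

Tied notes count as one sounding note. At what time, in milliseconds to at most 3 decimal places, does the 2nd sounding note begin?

1. 0.0ms @ 0 + 209.79ms (1/2)
2. 209.79ms @ 1/2 + 1048.951ms (5/2)

note 2 onset = 1/2b = 209.79ms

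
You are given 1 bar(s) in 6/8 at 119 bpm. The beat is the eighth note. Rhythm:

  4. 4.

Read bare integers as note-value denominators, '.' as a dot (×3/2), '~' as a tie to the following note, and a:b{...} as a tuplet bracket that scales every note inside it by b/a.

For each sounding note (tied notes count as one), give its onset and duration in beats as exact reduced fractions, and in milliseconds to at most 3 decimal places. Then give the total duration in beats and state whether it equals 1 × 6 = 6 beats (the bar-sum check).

1) 0.0ms=0b +1512.605ms=3b
2) 1512.605ms=3b +1512.605ms=3b
Σ=6b of 6 (119bpm 6/8) — PASS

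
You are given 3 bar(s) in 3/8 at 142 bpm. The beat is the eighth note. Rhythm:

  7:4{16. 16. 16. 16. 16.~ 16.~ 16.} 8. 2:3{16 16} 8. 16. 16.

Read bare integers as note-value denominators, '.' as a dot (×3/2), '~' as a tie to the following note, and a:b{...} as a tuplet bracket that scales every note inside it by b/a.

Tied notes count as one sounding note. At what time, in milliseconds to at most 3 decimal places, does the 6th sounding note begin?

note 6 onset = 3b = 1267.606ms

1. 0.0ms @ 0 + 181.087ms (3/7)
2. 181.087ms @ 3/7 + 181.087ms (3/7)
3. 362.173ms @ 6/7 + 181.087ms (3/7)
4. 543.26ms @ 9/7 + 181.087ms (3/7)
5. 724.346ms @ 12/7 + 543.26ms (9/7)
6. 1267.606ms @ 3 + 633.803ms (3/2)
7. 1901.408ms @ 9/2 + 316.901ms (3/4)
8. 2218.31ms @ 21/4 + 316.901ms (3/4)
9. 2535.211ms @ 6 + 633.803ms (3/2)
10. 3169.014ms @ 15/2 + 316.901ms (3/4)
11. 3485.915ms @ 33/4 + 316.901ms (3/4)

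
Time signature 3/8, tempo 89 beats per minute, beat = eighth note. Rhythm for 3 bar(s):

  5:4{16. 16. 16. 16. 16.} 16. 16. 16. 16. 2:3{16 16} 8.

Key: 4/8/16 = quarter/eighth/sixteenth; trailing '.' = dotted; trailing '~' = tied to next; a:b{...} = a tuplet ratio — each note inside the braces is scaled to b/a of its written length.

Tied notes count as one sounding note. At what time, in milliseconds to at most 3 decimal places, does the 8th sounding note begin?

1. 0.0ms @ 0 + 404.494ms (3/5)
2. 404.494ms @ 3/5 + 404.494ms (3/5)
3. 808.989ms @ 6/5 + 404.494ms (3/5)
4. 1213.483ms @ 9/5 + 404.494ms (3/5)
5. 1617.978ms @ 12/5 + 404.494ms (3/5)
6. 2022.472ms @ 3 + 505.618ms (3/4)
7. 2528.09ms @ 15/4 + 505.618ms (3/4)
8. 3033.708ms @ 9/2 + 505.618ms (3/4)
9. 3539.326ms @ 21/4 + 505.618ms (3/4)
10. 4044.944ms @ 6 + 505.618ms (3/4)
11. 4550.562ms @ 27/4 + 505.618ms (3/4)
12. 5056.18ms @ 15/2 + 1011.236ms (3/2)

note 8 onset = 9/2b = 3033.708ms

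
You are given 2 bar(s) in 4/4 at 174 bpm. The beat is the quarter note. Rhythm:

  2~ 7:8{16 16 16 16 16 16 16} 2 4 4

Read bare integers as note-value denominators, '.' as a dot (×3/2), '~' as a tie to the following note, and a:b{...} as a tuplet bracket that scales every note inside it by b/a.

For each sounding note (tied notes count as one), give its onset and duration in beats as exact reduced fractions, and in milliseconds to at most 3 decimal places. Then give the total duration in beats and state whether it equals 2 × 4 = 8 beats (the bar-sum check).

1) 0.0ms=0b +788.177ms=16/7b
2) 788.177ms=16/7b +98.522ms=2/7b
3) 886.7ms=18/7b +98.522ms=2/7b
4) 985.222ms=20/7b +98.522ms=2/7b
5) 1083.744ms=22/7b +98.522ms=2/7b
6) 1182.266ms=24/7b +98.522ms=2/7b
7) 1280.788ms=26/7b +98.522ms=2/7b
8) 1379.31ms=4b +689.655ms=2b
9) 2068.966ms=6b +344.828ms=1b
10) 2413.793ms=7b +344.828ms=1b
Σ=8b of 8 (174bpm 4/4) — PASS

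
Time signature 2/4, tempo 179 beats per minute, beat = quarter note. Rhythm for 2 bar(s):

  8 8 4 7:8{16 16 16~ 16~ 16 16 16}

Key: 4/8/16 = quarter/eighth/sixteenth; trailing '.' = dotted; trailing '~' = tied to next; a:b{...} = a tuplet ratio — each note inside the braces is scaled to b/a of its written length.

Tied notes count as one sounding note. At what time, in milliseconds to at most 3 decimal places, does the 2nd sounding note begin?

note 2 onset = 1/2b = 167.598ms

1. 0.0ms @ 0 + 167.598ms (1/2)
2. 167.598ms @ 1/2 + 167.598ms (1/2)
3. 335.196ms @ 1 + 335.196ms (1)
4. 670.391ms @ 2 + 95.77ms (2/7)
5. 766.161ms @ 16/7 + 95.77ms (2/7)
6. 861.931ms @ 18/7 + 287.31ms (6/7)
7. 1149.242ms @ 24/7 + 95.77ms (2/7)
8. 1245.012ms @ 26/7 + 95.77ms (2/7)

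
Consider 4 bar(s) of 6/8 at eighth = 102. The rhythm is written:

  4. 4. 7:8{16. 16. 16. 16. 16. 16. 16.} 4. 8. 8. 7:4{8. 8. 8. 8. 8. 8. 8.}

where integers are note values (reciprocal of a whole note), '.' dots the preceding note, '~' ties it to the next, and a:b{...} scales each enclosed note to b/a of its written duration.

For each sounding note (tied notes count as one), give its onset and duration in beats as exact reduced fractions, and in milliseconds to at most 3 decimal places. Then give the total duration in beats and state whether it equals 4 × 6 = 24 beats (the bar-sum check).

1) 0.0ms=0b +1764.706ms=3b
2) 1764.706ms=3b +1764.706ms=3b
3) 3529.412ms=6b +504.202ms=6/7b
4) 4033.613ms=48/7b +504.202ms=6/7b
5) 4537.815ms=54/7b +504.202ms=6/7b
6) 5042.017ms=60/7b +504.202ms=6/7b
7) 5546.218ms=66/7b +504.202ms=6/7b
8) 6050.42ms=72/7b +504.202ms=6/7b
9) 6554.622ms=78/7b +504.202ms=6/7b
10) 7058.824ms=12b +1764.706ms=3b
11) 8823.529ms=15b +882.353ms=3/2b
12) 9705.882ms=33/2b +882.353ms=3/2b
13) 10588.235ms=18b +504.202ms=6/7b
14) 11092.437ms=132/7b +504.202ms=6/7b
15) 11596.639ms=138/7b +504.202ms=6/7b
16) 12100.84ms=144/7b +504.202ms=6/7b
17) 12605.042ms=150/7b +504.202ms=6/7b
18) 13109.244ms=156/7b +504.202ms=6/7b
19) 13613.445ms=162/7b +504.202ms=6/7b
Σ=24b of 24 (102bpm 6/8) — PASS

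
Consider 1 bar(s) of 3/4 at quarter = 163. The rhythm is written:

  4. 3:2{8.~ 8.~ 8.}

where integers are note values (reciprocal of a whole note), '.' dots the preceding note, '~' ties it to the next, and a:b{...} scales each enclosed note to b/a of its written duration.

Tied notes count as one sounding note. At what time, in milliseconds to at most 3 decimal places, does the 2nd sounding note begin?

note 2 onset = 3/2b = 552.147ms

1. 0.0ms @ 0 + 552.147ms (3/2)
2. 552.147ms @ 3/2 + 552.147ms (3/2)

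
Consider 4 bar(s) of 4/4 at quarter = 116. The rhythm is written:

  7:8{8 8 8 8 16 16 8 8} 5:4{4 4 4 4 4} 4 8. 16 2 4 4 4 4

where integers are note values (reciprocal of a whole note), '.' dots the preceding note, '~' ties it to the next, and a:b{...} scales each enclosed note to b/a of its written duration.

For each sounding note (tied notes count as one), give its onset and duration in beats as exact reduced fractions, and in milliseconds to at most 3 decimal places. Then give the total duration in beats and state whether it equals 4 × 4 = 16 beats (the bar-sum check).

1) 0.0ms=0b +295.567ms=4/7b
2) 295.567ms=4/7b +295.567ms=4/7b
3) 591.133ms=8/7b +295.567ms=4/7b
4) 886.7ms=12/7b +295.567ms=4/7b
5) 1182.266ms=16/7b +147.783ms=2/7b
6) 1330.049ms=18/7b +147.783ms=2/7b
7) 1477.833ms=20/7b +295.567ms=4/7b
8) 1773.399ms=24/7b +295.567ms=4/7b
9) 2068.966ms=4b +413.793ms=4/5b
10) 2482.759ms=24/5b +413.793ms=4/5b
11) 2896.552ms=28/5b +413.793ms=4/5b
12) 3310.345ms=32/5b +413.793ms=4/5b
13) 3724.138ms=36/5b +413.793ms=4/5b
14) 4137.931ms=8b +517.241ms=1b
15) 4655.172ms=9b +387.931ms=3/4b
16) 5043.103ms=39/4b +129.31ms=1/4b
17) 5172.414ms=10b +1034.483ms=2b
18) 6206.897ms=12b +517.241ms=1b
19) 6724.138ms=13b +517.241ms=1b
20) 7241.379ms=14b +517.241ms=1b
21) 7758.621ms=15b +517.241ms=1b
Σ=16b of 16 (116bpm 4/4) — PASS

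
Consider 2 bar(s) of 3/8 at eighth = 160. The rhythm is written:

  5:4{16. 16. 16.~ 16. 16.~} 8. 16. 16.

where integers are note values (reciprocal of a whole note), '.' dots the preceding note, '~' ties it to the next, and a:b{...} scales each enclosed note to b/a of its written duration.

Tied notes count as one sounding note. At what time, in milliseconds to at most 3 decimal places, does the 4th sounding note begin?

note 4 onset = 12/5b = 900.0ms

1. 0.0ms @ 0 + 225.0ms (3/5)
2. 225.0ms @ 3/5 + 225.0ms (3/5)
3. 450.0ms @ 6/5 + 450.0ms (6/5)
4. 900.0ms @ 12/5 + 787.5ms (21/10)
5. 1687.5ms @ 9/2 + 281.25ms (3/4)
6. 1968.75ms @ 21/4 + 281.25ms (3/4)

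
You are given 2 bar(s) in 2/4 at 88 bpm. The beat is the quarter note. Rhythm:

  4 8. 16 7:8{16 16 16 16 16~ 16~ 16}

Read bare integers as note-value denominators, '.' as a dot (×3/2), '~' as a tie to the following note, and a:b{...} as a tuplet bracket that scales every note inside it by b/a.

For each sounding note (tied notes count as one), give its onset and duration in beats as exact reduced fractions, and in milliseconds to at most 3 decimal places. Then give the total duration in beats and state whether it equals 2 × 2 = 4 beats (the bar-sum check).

1) 0.0ms=0b +681.818ms=1b
2) 681.818ms=1b +511.364ms=3/4b
3) 1193.182ms=7/4b +170.455ms=1/4b
4) 1363.636ms=2b +194.805ms=2/7b
5) 1558.442ms=16/7b +194.805ms=2/7b
6) 1753.247ms=18/7b +194.805ms=2/7b
7) 1948.052ms=20/7b +194.805ms=2/7b
8) 2142.857ms=22/7b +584.416ms=6/7b
Σ=4b of 4 (88bpm 2/4) — PASS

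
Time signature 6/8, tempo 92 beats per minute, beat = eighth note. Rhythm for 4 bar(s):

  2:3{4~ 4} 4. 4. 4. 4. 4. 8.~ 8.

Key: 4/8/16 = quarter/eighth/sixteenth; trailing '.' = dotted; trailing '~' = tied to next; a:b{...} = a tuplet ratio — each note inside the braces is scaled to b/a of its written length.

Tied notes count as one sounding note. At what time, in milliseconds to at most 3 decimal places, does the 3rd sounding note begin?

1. 0.0ms @ 0 + 3913.043ms (6)
2. 3913.043ms @ 6 + 1956.522ms (3)
3. 5869.565ms @ 9 + 1956.522ms (3)
4. 7826.087ms @ 12 + 1956.522ms (3)
5. 9782.609ms @ 15 + 1956.522ms (3)
6. 11739.13ms @ 18 + 1956.522ms (3)
7. 13695.652ms @ 21 + 1956.522ms (3)

note 3 onset = 9b = 5869.565ms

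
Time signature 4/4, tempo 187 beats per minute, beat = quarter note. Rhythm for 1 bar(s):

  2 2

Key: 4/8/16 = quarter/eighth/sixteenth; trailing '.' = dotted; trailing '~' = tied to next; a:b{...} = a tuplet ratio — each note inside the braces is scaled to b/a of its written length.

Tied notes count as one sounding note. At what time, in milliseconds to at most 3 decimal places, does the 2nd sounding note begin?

note 2 onset = 2b = 641.711ms

1. 0.0ms @ 0 + 641.711ms (2)
2. 641.711ms @ 2 + 641.711ms (2)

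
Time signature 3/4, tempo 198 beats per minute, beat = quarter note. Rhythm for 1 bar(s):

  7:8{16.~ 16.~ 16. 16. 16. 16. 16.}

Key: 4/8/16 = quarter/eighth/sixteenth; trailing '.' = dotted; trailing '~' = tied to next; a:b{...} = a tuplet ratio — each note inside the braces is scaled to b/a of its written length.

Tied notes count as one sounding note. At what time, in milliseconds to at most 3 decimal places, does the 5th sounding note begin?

1. 0.0ms @ 0 + 389.61ms (9/7)
2. 389.61ms @ 9/7 + 129.87ms (3/7)
3. 519.481ms @ 12/7 + 129.87ms (3/7)
4. 649.351ms @ 15/7 + 129.87ms (3/7)
5. 779.221ms @ 18/7 + 129.87ms (3/7)

note 5 onset = 18/7b = 779.221ms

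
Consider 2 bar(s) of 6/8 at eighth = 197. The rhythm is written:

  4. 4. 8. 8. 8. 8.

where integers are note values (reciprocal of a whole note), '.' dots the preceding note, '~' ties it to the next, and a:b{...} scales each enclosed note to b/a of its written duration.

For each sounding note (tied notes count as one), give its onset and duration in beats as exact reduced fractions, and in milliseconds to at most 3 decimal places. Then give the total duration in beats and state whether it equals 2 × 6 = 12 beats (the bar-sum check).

1) 0.0ms=0b +913.706ms=3b
2) 913.706ms=3b +913.706ms=3b
3) 1827.411ms=6b +456.853ms=3/2b
4) 2284.264ms=15/2b +456.853ms=3/2b
5) 2741.117ms=9b +456.853ms=3/2b
6) 3197.97ms=21/2b +456.853ms=3/2b
Σ=12b of 12 (197bpm 6/8) — PASS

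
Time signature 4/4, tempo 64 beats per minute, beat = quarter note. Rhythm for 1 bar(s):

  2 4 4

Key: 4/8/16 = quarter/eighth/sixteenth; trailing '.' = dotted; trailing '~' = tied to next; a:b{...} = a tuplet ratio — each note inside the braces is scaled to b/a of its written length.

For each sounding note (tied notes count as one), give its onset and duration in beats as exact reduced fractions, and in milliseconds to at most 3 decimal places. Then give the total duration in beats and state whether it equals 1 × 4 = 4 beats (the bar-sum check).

1) 0.0ms=0b +1875.0ms=2b
2) 1875.0ms=2b +937.5ms=1b
3) 2812.5ms=3b +937.5ms=1b
Σ=4b of 4 (64bpm 4/4) — PASS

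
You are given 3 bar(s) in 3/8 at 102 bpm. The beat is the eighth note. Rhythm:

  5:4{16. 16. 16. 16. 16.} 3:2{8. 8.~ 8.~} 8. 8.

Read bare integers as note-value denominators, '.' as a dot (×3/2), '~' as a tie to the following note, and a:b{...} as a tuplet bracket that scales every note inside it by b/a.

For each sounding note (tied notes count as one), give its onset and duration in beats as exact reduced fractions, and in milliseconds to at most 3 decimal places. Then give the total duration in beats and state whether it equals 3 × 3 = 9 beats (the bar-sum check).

1) 0.0ms=0b +352.941ms=3/5b
2) 352.941ms=3/5b +352.941ms=3/5b
3) 705.882ms=6/5b +352.941ms=3/5b
4) 1058.824ms=9/5b +352.941ms=3/5b
5) 1411.765ms=12/5b +352.941ms=3/5b
6) 1764.706ms=3b +588.235ms=1b
7) 2352.941ms=4b +2058.824ms=7/2b
8) 4411.765ms=15/2b +882.353ms=3/2b
Σ=9b of 9 (102bpm 3/8) — PASS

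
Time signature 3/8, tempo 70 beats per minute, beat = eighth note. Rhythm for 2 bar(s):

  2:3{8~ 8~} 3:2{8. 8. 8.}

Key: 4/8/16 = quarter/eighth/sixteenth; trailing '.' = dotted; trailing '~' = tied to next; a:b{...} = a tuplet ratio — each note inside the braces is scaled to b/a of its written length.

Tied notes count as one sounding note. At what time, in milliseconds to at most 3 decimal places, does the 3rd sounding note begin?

note 3 onset = 5b = 4285.714ms

1. 0.0ms @ 0 + 3428.571ms (4)
2. 3428.571ms @ 4 + 857.143ms (1)
3. 4285.714ms @ 5 + 857.143ms (1)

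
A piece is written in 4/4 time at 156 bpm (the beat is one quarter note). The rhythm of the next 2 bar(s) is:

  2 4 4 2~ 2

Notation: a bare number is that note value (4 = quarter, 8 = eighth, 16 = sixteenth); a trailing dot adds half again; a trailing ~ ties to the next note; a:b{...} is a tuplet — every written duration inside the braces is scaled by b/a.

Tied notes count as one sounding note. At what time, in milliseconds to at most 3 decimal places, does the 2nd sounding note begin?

1. 0.0ms @ 0 + 769.231ms (2)
2. 769.231ms @ 2 + 384.615ms (1)
3. 1153.846ms @ 3 + 384.615ms (1)
4. 1538.462ms @ 4 + 1538.462ms (4)

note 2 onset = 2b = 769.231ms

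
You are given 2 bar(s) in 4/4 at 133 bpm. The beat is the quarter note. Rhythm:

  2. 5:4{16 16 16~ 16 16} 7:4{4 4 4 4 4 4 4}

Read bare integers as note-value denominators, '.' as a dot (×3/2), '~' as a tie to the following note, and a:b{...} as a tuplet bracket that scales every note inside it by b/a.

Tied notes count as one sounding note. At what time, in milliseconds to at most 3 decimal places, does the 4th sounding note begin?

1. 0.0ms @ 0 + 1353.383ms (3)
2. 1353.383ms @ 3 + 90.226ms (1/5)
3. 1443.609ms @ 16/5 + 90.226ms (1/5)
4. 1533.835ms @ 17/5 + 180.451ms (2/5)
5. 1714.286ms @ 19/5 + 90.226ms (1/5)
6. 1804.511ms @ 4 + 257.787ms (4/7)
7. 2062.299ms @ 32/7 + 257.787ms (4/7)
8. 2320.086ms @ 36/7 + 257.787ms (4/7)
9. 2577.873ms @ 40/7 + 257.787ms (4/7)
10. 2835.661ms @ 44/7 + 257.787ms (4/7)
11. 3093.448ms @ 48/7 + 257.787ms (4/7)
12. 3351.235ms @ 52/7 + 257.787ms (4/7)

note 4 onset = 17/5b = 1533.835ms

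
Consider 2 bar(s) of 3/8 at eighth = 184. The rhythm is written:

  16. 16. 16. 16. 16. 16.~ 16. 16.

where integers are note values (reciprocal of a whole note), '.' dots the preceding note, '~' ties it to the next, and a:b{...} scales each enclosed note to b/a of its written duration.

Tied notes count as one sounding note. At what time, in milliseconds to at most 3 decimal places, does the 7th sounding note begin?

1. 0.0ms @ 0 + 244.565ms (3/4)
2. 244.565ms @ 3/4 + 244.565ms (3/4)
3. 489.13ms @ 3/2 + 244.565ms (3/4)
4. 733.696ms @ 9/4 + 244.565ms (3/4)
5. 978.261ms @ 3 + 244.565ms (3/4)
6. 1222.826ms @ 15/4 + 489.13ms (3/2)
7. 1711.957ms @ 21/4 + 244.565ms (3/4)

note 7 onset = 21/4b = 1711.957ms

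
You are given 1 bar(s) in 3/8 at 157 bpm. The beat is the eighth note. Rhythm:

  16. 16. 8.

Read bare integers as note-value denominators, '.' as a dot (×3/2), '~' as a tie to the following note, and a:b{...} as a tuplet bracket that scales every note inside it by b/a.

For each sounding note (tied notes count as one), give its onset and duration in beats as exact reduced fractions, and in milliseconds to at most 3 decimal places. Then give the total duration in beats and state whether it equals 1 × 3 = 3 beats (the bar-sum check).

1) 0.0ms=0b +286.624ms=3/4b
2) 286.624ms=3/4b +286.624ms=3/4b
3) 573.248ms=3/2b +573.248ms=3/2b
Σ=3b of 3 (157bpm 3/8) — PASS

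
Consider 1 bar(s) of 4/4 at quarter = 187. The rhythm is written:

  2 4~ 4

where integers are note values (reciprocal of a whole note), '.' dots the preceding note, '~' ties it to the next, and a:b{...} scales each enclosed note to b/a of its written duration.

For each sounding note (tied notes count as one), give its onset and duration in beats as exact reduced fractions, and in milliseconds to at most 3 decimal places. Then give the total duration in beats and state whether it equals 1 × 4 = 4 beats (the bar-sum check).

1) 0.0ms=0b +641.711ms=2b
2) 641.711ms=2b +641.711ms=2b
Σ=4b of 4 (187bpm 4/4) — PASS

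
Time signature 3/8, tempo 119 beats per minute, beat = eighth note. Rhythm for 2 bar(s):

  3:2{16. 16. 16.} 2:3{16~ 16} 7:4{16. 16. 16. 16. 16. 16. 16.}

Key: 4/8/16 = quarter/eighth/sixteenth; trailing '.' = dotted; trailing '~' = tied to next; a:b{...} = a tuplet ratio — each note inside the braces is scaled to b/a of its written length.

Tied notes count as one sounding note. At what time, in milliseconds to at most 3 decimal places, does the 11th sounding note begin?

1. 0.0ms @ 0 + 252.101ms (1/2)
2. 252.101ms @ 1/2 + 252.101ms (1/2)
3. 504.202ms @ 1 + 252.101ms (1/2)
4. 756.303ms @ 3/2 + 756.303ms (3/2)
5. 1512.605ms @ 3 + 216.086ms (3/7)
6. 1728.691ms @ 24/7 + 216.086ms (3/7)
7. 1944.778ms @ 27/7 + 216.086ms (3/7)
8. 2160.864ms @ 30/7 + 216.086ms (3/7)
9. 2376.951ms @ 33/7 + 216.086ms (3/7)
10. 2593.037ms @ 36/7 + 216.086ms (3/7)
11. 2809.124ms @ 39/7 + 216.086ms (3/7)

note 11 onset = 39/7b = 2809.124ms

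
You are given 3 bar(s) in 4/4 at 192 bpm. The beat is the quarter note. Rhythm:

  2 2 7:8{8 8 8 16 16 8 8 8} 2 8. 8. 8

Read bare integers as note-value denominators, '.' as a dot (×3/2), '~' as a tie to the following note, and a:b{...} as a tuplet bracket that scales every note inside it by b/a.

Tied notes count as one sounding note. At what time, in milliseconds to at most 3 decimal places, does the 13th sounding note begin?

1. 0.0ms @ 0 + 625.0ms (2)
2. 625.0ms @ 2 + 625.0ms (2)
3. 1250.0ms @ 4 + 178.571ms (4/7)
4. 1428.571ms @ 32/7 + 178.571ms (4/7)
5. 1607.143ms @ 36/7 + 178.571ms (4/7)
6. 1785.714ms @ 40/7 + 89.286ms (2/7)
7. 1875.0ms @ 6 + 89.286ms (2/7)
8. 1964.286ms @ 44/7 + 178.571ms (4/7)
9. 2142.857ms @ 48/7 + 178.571ms (4/7)
10. 2321.429ms @ 52/7 + 178.571ms (4/7)
11. 2500.0ms @ 8 + 625.0ms (2)
12. 3125.0ms @ 10 + 234.375ms (3/4)
13. 3359.375ms @ 43/4 + 234.375ms (3/4)
14. 3593.75ms @ 23/2 + 156.25ms (1/2)

note 13 onset = 43/4b = 3359.375ms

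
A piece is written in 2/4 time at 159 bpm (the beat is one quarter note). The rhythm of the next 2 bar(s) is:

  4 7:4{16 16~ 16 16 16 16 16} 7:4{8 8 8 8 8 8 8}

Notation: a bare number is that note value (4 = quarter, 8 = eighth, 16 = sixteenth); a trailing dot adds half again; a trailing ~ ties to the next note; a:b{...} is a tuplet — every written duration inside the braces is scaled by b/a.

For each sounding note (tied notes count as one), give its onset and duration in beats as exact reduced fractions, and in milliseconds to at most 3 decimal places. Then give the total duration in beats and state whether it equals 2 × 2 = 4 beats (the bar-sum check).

1) 0.0ms=0b +377.358ms=1b
2) 377.358ms=1b +53.908ms=1/7b
3) 431.267ms=8/7b +107.817ms=2/7b
4) 539.084ms=10/7b +53.908ms=1/7b
5) 592.992ms=11/7b +53.908ms=1/7b
6) 646.9ms=12/7b +53.908ms=1/7b
7) 700.809ms=13/7b +53.908ms=1/7b
8) 754.717ms=2b +107.817ms=2/7b
9) 862.534ms=16/7b +107.817ms=2/7b
10) 970.35ms=18/7b +107.817ms=2/7b
11) 1078.167ms=20/7b +107.817ms=2/7b
12) 1185.984ms=22/7b +107.817ms=2/7b
13) 1293.801ms=24/7b +107.817ms=2/7b
14) 1401.617ms=26/7b +107.817ms=2/7b
Σ=4b of 4 (159bpm 2/4) — PASS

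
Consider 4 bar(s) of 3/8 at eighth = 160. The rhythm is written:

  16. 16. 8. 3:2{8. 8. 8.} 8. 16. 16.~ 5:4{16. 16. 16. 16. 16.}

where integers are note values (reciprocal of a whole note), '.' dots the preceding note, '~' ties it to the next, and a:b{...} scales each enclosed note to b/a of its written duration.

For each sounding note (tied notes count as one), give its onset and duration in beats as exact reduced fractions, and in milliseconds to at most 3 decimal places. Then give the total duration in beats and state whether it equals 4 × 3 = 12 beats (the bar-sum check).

1) 0.0ms=0b +281.25ms=3/4b
2) 281.25ms=3/4b +281.25ms=3/4b
3) 562.5ms=3/2b +562.5ms=3/2b
4) 1125.0ms=3b +375.0ms=1b
5) 1500.0ms=4b +375.0ms=1b
6) 1875.0ms=5b +375.0ms=1b
7) 2250.0ms=6b +562.5ms=3/2b
8) 2812.5ms=15/2b +281.25ms=3/4b
9) 3093.75ms=33/4b +506.25ms=27/20b
10) 3600.0ms=48/5b +225.0ms=3/5b
11) 3825.0ms=51/5b +225.0ms=3/5b
12) 4050.0ms=54/5b +225.0ms=3/5b
13) 4275.0ms=57/5b +225.0ms=3/5b
Σ=12b of 12 (160bpm 3/8) — PASS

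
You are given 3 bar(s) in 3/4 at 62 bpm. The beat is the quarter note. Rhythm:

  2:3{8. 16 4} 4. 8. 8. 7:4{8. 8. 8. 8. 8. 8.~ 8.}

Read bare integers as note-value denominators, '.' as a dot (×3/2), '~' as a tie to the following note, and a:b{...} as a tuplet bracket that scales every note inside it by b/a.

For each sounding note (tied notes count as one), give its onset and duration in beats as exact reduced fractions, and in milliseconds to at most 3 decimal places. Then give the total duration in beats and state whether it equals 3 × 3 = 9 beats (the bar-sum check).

1) 0.0ms=0b +1088.71ms=9/8b
2) 1088.71ms=9/8b +362.903ms=3/8b
3) 1451.613ms=3/2b +1451.613ms=3/2b
4) 2903.226ms=3b +1451.613ms=3/2b
5) 4354.839ms=9/2b +725.806ms=3/4b
6) 5080.645ms=21/4b +725.806ms=3/4b
7) 5806.452ms=6b +414.747ms=3/7b
8) 6221.198ms=45/7b +414.747ms=3/7b
9) 6635.945ms=48/7b +414.747ms=3/7b
10) 7050.691ms=51/7b +414.747ms=3/7b
11) 7465.438ms=54/7b +414.747ms=3/7b
12) 7880.184ms=57/7b +829.493ms=6/7b
Σ=9b of 9 (62bpm 3/4) — PASS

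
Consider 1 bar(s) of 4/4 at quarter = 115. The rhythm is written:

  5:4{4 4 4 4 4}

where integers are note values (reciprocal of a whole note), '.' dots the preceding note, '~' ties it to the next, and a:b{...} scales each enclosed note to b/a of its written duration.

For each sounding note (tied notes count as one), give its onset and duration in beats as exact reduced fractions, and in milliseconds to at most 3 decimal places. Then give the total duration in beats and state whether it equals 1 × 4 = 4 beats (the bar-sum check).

1) 0.0ms=0b +417.391ms=4/5b
2) 417.391ms=4/5b +417.391ms=4/5b
3) 834.783ms=8/5b +417.391ms=4/5b
4) 1252.174ms=12/5b +417.391ms=4/5b
5) 1669.565ms=16/5b +417.391ms=4/5b
Σ=4b of 4 (115bpm 4/4) — PASS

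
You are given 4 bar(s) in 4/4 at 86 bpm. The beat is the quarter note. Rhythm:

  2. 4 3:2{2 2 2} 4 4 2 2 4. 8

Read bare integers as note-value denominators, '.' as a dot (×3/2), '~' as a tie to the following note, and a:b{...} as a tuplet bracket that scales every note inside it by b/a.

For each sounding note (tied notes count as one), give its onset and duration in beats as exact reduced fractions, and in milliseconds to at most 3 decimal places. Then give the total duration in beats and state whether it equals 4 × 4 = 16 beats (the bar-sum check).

1) 0.0ms=0b +2093.023ms=3b
2) 2093.023ms=3b +697.674ms=1b
3) 2790.698ms=4b +930.233ms=4/3b
4) 3720.93ms=16/3b +930.233ms=4/3b
5) 4651.163ms=20/3b +930.233ms=4/3b
6) 5581.395ms=8b +697.674ms=1b
7) 6279.07ms=9b +697.674ms=1b
8) 6976.744ms=10b +1395.349ms=2b
9) 8372.093ms=12b +1395.349ms=2b
10) 9767.442ms=14b +1046.512ms=3/2b
11) 10813.953ms=31/2b +348.837ms=1/2b
Σ=16b of 16 (86bpm 4/4) — PASS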